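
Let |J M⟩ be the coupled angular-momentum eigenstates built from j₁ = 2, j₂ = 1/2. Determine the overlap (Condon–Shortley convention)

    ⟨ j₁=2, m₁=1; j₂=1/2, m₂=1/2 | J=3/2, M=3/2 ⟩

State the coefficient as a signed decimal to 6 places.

−√(1/5) = -0.447214

√[4·1!3!0!/5! · 3!1!1!0!3!0!] = √(36/5)
  +(−1)^1/∏(1,0,0,0,3,0)! = -1/6  (running -1/6)
⟨..|..⟩ = √(36/5)·(-1/6) = -0.447214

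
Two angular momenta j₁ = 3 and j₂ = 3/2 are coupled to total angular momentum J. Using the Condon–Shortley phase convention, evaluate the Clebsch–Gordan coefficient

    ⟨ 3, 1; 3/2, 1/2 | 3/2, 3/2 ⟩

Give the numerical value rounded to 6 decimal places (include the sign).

j₁+j₂−J=3  J+j₁−j₂=3  J−j₁+j₂=0  j₁+j₂+J+1=7
(j₁±m₁, j₂±m₂, J±M) = (4,2,2,1,3,0)
P² = 576/35
sum k=2..2:
  [2] +1/12 = 1/12
S = 1/12
C² = P²·S² = 4/35 ; C = +0.338062

+0.338062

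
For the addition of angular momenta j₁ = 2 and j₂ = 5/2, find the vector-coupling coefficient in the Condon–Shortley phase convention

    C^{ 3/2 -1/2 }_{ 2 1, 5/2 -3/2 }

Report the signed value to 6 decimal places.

−√(2/105) ≈ -0.138013

j₁+j₂−J=3  J+j₁−j₂=1  J−j₁+j₂=2  j₁+j₂+J+1=7
(j₁±m₁, j₂±m₂, J±M) = (3,1,1,4,1,2)
P² = 96/35
sum k=0..1:
  [0] +1/6 = 1/6
  [1] −1/4 = -1/4
S = -1/12
C² = P²·S² = 2/105 ; C = -0.138013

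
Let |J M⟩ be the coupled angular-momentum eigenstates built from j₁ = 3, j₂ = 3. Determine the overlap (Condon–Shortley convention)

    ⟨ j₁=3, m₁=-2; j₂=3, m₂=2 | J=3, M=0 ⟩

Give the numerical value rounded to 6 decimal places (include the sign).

√[7·3!3!3!/10! · 1!5!5!1!3!3!] = √(216)
  +(−1)^2/∏(2,1,3,3,0,0)! = 1/72  (running 1/72)
  +(−1)^3/∏(3,0,2,2,1,1)! = -1/24  (running -1/36)
⟨..|..⟩ = √(216)·(-1/36) = -0.408248

−√(1/6) ≈ -0.408248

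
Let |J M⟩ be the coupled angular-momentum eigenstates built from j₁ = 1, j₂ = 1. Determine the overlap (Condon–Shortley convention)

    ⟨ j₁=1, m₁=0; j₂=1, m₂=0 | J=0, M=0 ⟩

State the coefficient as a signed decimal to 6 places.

√[1·2!0!0!/3! · 1!1!1!1!0!0!] = √(1/3)
  +(−1)^1/∏(1,1,0,0,0,0)! = -1  (running -1)
⟨..|..⟩ = √(1/3)·(-1) = -0.577350

-0.577350  (= −√(1/3))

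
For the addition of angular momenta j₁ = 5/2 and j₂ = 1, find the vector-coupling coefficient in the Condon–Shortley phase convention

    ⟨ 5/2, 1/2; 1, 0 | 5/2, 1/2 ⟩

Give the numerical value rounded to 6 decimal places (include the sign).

+0.169031

√[6·1!4!1!/7! · 3!2!1!1!3!2!] = √(144/35)
  +(−1)^0/∏(0,1,2,1,2,0)! = 1/4  (running 1/4)
  +(−1)^1/∏(1,0,1,0,3,1)! = -1/6  (running 1/12)
⟨..|..⟩ = √(144/35)·(1/12) = +0.169031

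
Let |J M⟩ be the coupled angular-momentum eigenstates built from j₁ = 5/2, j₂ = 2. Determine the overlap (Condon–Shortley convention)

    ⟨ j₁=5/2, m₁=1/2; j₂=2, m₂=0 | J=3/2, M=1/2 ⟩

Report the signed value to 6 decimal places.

triangle: 3!×2!×1!/7! = 12/5040
(j±m)!: 3!×2!×2!×2!×2!×1! = 96
prefactor² = (2J+1)×Δ×N² = 32/35
  k=1: −1/(1!×2!×1!×1!×1!×0!) = -1/2
  k=2: +1/(2!×1!×0!×0!×2!×1!) = 1/4
Σ = -1/4  ⇒  CG² = 32/35×(-1/4)² = 2/35
CG = −√(2/35) = -0.239046

-0.239046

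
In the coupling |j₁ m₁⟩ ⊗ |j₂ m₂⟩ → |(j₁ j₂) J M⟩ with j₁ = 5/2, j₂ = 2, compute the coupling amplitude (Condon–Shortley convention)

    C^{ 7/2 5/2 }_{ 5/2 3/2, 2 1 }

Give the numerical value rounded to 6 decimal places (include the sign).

triangle: 1!*4!*3!/9! = 144/362880
(j±m)!: 4!*1!*3!*1!*6!*1! = 103680
prefactor² = (2J+1)*Δ*N² = 2304/7
  k=0: +1/(0!*1!*1!*3!*3!*0!) = 1/36
  k=1: −1/(1!*0!*0!*2!*4!*1!) = -1/48
Σ = 1/144  ⇒  CG² = 2304/7*1/144² = 1/63
CG = +√(1/63) = +0.125988

+0.125988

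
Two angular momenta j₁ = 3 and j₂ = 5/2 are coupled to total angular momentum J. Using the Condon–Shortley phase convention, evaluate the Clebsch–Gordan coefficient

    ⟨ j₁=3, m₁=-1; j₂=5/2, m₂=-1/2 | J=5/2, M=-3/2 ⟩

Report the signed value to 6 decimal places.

√[6·3!3!2!/9! · 2!4!2!3!1!4!] = √(576/35)
  +(−1)^1/∏(1,2,3,1,0,1)! = -1/12  (running -1/12)
  +(−1)^2/∏(2,1,2,0,1,2)! = 1/8  (running 1/24)
⟨..|..⟩ = √(576/35)·(1/24) = +0.169031

+0.169031  (= +√(1/35))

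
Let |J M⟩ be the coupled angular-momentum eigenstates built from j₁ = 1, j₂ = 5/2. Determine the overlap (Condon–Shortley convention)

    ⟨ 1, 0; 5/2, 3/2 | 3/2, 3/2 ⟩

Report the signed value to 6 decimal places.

-0.516398

triangle: 2!×0!×3!/6! = 12/720
(j±m)!: 1!×1!×4!×1!×3!×0! = 144
prefactor² = (2J+1)×Δ×N² = 48/5
  k=1: −1/(1!×1!×0!×3!×0!×0!) = -1/6
Σ = -1/6  ⇒  CG² = 48/5×(-1/6)² = 4/15
CG = −√(4/15) = -0.516398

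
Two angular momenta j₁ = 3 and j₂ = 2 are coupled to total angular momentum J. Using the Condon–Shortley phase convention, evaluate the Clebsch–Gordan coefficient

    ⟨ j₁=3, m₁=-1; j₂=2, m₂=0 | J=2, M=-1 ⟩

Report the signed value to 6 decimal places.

+√(1/7) = +0.377964

triangle: 3!·3!·1!/8! = 36/40320
(j±m)!: 2!·4!·2!·2!·1!·3! = 1152
prefactor² = (2J+1)·Δ·N² = 36/7
  k=1: −1/(1!·2!·3!·1!·0!·0!) = -1/12
  k=2: +1/(2!·1!·2!·0!·1!·1!) = 1/4
Σ = 1/6  ⇒  CG² = 36/7·1/6² = 1/7
CG = +√(1/7) = +0.377964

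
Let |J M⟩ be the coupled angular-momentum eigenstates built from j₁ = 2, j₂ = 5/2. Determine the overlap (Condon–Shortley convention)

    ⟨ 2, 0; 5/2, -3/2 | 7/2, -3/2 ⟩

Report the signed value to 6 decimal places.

triangle: 1!×3!×4!/9! = 144/362880
(j±m)!: 2!×2!×1!×4!×2!×5! = 23040
prefactor² = (2J+1)×Δ×N² = 512/7
  k=0: +1/(0!×1!×2!×1!×1!×3!) = 1/12
  k=1: −1/(1!×0!×1!×0!×2!×4!) = -1/48
Σ = 1/16  ⇒  CG² = 512/7×1/16² = 2/7
CG = +√(2/7) = +0.534522

+0.534522  (= +√(2/7))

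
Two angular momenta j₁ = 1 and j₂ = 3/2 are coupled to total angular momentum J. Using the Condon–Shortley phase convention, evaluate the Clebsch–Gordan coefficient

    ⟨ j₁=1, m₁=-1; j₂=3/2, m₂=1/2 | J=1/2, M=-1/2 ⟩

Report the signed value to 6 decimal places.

+√(1/6) = +0.408248

√[2·2!0!1!/4! · 0!2!2!1!0!1!] = √(2/3)
  +(−1)^2/∏(2,0,0,0,0,1)! = 1/2  (running 1/2)
⟨..|..⟩ = √(2/3)·(1/2) = +0.408248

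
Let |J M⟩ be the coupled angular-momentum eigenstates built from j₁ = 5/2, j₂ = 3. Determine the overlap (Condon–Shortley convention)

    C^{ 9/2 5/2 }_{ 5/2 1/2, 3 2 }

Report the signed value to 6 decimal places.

-0.497468

triangle: 1!*4!*5!/11! = 2880/39916800
(j±m)!: 3!*2!*5!*1!*7!*2! = 14515200
prefactor² = (2J+1)*Δ*N² = 115200/11
  k=0: +1/(0!*1!*2!*5!*2!*0!) = 1/480
  k=1: −1/(1!*0!*1!*4!*3!*1!) = -1/144
Σ = -7/1440  ⇒  CG² = 115200/11*(-7/1440)² = 49/198
CG = −√(49/198) = -0.497468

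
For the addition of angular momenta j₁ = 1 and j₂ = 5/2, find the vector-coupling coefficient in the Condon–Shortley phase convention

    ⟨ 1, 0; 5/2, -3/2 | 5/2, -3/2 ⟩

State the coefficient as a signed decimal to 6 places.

+0.507093  (= +√(9/35))

j₁+j₂−J=1  J+j₁−j₂=1  J−j₁+j₂=4  j₁+j₂+J+1=7
(j₁±m₁, j₂±m₂, J±M) = (1,1,1,4,1,4)
P² = 576/35
sum k=0..1:
  [0] +1/6 = 1/6
  [1] −1/24 = -1/24
S = 1/8
C² = P²·S² = 9/35 ; C = +0.507093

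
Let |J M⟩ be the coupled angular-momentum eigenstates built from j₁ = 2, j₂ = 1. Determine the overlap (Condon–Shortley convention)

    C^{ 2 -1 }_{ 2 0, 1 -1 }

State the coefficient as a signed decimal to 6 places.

√[5·1!3!1!/6! · 2!2!0!2!1!3!] = √(2)
  +(−1)^0/∏(0,1,2,0,1,1)! = 1/2  (running 1/2)
⟨..|..⟩ = √(2)·(1/2) = +0.707107

+√(1/2) ≈ +0.707107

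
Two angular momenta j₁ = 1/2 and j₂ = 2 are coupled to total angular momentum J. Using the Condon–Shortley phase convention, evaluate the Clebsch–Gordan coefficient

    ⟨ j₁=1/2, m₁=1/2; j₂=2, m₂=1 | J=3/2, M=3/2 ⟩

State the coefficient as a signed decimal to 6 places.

triangle: 1!×0!×3!/5! = 6/120
(j±m)!: 1!×0!×3!×1!×3!×0! = 36
prefactor² = (2J+1)×Δ×N² = 36/5
  k=0: +1/(0!×1!×0!×3!×0!×0!) = 1/6
Σ = 1/6  ⇒  CG² = 36/5×1/6² = 1/5
CG = +√(1/5) = +0.447214

+√(1/5) = +0.447214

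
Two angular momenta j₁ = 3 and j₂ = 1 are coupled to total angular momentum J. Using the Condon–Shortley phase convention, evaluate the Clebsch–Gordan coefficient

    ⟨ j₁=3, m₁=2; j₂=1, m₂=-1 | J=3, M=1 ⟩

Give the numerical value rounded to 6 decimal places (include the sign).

+√(5/12) ≈ +0.645497

j₁+j₂−J=1  J+j₁−j₂=5  J−j₁+j₂=1  j₁+j₂+J+1=8
(j₁±m₁, j₂±m₂, J±M) = (5,1,0,2,4,2)
P² = 240
sum k=0..0:
  [0] +1/24 = 1/24
S = 1/24
C² = P²·S² = 5/12 ; C = +0.645497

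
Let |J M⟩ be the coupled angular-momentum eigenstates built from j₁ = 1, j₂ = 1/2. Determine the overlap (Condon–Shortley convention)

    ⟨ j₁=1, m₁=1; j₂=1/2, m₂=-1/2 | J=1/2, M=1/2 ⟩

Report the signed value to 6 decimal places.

j₁+j₂−J=1  J+j₁−j₂=1  J−j₁+j₂=0  j₁+j₂+J+1=3
(j₁±m₁, j₂±m₂, J±M) = (2,0,0,1,1,0)
P² = 2/3
sum k=0..0:
  [0] +1/1 = 1
S = 1
C² = P²·S² = 2/3 ; C = +0.816497

+0.816497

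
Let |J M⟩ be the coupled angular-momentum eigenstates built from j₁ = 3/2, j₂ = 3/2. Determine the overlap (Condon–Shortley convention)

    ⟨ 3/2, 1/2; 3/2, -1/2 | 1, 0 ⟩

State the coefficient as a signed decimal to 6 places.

j₁+j₂−J=2  J+j₁−j₂=1  J−j₁+j₂=1  j₁+j₂+J+1=5
(j₁±m₁, j₂±m₂, J±M) = (2,1,1,2,1,1)
P² = 1/5
sum k=0..1:
  [0] +1/2 = 1/2
  [1] −1/1 = -1
S = -1/2
C² = P²·S² = 1/20 ; C = -0.223607

-0.223607  (= −√(1/20))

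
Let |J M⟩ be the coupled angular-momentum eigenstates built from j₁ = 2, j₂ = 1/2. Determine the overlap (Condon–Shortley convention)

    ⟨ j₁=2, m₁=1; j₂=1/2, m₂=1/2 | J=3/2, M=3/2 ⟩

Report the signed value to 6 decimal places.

−√(1/5) ≈ -0.447214

√[4·1!3!0!/5! · 3!1!1!0!3!0!] = √(36/5)
  +(−1)^1/∏(1,0,0,0,3,0)! = -1/6  (running -1/6)
⟨..|..⟩ = √(36/5)·(-1/6) = -0.447214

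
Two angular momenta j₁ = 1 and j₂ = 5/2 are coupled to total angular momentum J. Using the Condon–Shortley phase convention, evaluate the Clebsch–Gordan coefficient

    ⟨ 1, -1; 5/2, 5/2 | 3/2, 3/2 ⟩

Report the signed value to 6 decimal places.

+0.816497  (= +√(2/3))

√[4·2!0!3!/6! · 0!2!5!0!3!0!] = √(96)
  +(−1)^2/∏(2,0,0,3,0,0)! = 1/12  (running 1/12)
⟨..|..⟩ = √(96)·(1/12) = +0.816497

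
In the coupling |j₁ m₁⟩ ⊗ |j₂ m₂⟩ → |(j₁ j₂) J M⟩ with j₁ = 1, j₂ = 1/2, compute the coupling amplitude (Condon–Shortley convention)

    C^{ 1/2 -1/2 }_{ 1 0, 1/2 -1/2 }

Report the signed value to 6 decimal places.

+0.577350  (= +√(1/3))

triangle: 1!·1!·0!/3! = 1/6
(j±m)!: 1!·1!·0!·1!·0!·1! = 1
prefactor² = (2J+1)·Δ·N² = 1/3
  k=0: +1/(0!·1!·1!·0!·0!·0!) = 1
Σ = 1  ⇒  CG² = 1/3·1² = 1/3
CG = +√(1/3) = +0.577350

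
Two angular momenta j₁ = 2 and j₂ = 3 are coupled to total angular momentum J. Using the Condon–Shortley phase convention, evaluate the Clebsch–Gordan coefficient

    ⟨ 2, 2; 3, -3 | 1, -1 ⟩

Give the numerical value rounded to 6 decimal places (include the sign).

triangle: 4!·0!·2!/7! = 48/5040
(j±m)!: 4!·0!·0!·6!·0!·2! = 34560
prefactor² = (2J+1)·Δ·N² = 6912/7
  k=0: +1/(0!·4!·0!·0!·0!·2!) = 1/48
Σ = 1/48  ⇒  CG² = 6912/7·1/48² = 3/7
CG = +√(3/7) = +0.654654

+0.654654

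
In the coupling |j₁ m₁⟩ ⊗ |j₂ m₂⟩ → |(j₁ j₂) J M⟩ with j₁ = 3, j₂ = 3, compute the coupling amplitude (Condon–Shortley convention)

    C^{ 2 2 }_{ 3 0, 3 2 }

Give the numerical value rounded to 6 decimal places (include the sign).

−√(5/21) = -0.487950

√[5·4!2!2!/9! · 3!3!5!1!4!0!] = √(960/7)
  +(−1)^3/∏(3,1,0,2,2,0)! = -1/24  (running -1/24)
⟨..|..⟩ = √(960/7)·(-1/24) = -0.487950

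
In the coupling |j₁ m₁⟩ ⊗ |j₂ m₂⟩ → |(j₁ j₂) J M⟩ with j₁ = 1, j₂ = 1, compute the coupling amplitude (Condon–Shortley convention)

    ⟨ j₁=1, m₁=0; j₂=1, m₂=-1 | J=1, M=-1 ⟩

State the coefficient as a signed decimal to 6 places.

triangle: 1!·1!·1!/4! = 1/24
(j±m)!: 1!·1!·0!·2!·0!·2! = 4
prefactor² = (2J+1)·Δ·N² = 1/2
  k=0: +1/(0!·1!·1!·0!·0!·1!) = 1
Σ = 1  ⇒  CG² = 1/2·1² = 1/2
CG = +√(1/2) = +0.707107

+0.707107  (= +√(1/2))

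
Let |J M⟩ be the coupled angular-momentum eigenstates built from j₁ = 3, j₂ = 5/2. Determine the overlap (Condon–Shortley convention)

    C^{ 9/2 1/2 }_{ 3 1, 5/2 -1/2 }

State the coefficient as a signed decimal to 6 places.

√[10·1!5!4!/11! · 4!2!2!3!5!4!] = √(92160/77)
  +(−1)^0/∏(0,1,2,2,3,2)! = 1/48  (running 1/48)
  +(−1)^1/∏(1,0,1,1,4,3)! = -1/144  (running 1/72)
⟨..|..⟩ = √(92160/77)·(1/72) = +0.480500

+√(160/693) = +0.480500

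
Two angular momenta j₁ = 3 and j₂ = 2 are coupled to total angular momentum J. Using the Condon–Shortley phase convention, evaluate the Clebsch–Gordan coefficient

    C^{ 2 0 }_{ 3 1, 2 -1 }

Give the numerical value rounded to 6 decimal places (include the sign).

j₁+j₂−J=3  J+j₁−j₂=3  J−j₁+j₂=1  j₁+j₂+J+1=8
(j₁±m₁, j₂±m₂, J±M) = (4,2,1,3,2,2)
P² = 36/7
sum k=0..1:
  [0] +1/12 = 1/12
  [1] −1/4 = -1/4
S = -1/6
C² = P²·S² = 1/7 ; C = -0.377964

−√(1/7) ≈ -0.377964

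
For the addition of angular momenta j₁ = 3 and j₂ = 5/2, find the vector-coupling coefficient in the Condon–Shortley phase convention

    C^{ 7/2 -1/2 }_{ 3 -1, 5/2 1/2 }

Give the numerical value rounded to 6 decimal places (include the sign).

√[8·2!4!3!/10! · 2!4!3!2!3!4!] = √(9216/175)
  +(−1)^0/∏(0,2,4,3,0,0)! = 1/288  (running 1/288)
  +(−1)^1/∏(1,1,3,2,1,1)! = -1/12  (running -23/288)
  +(−1)^2/∏(2,0,2,1,2,2)! = 1/16  (running -5/288)
⟨..|..⟩ = √(9216/175)·(-5/288) = -0.125988

−√(1/63) ≈ -0.125988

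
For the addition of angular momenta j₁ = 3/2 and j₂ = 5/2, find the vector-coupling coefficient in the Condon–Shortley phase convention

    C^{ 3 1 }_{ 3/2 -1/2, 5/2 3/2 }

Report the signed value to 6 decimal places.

-0.639010

j₁+j₂−J=1  J+j₁−j₂=2  J−j₁+j₂=4  j₁+j₂+J+1=8
(j₁±m₁, j₂±m₂, J±M) = (1,2,4,1,4,2)
P² = 96/5
sum k=0..1:
  [0] +1/48 = 1/48
  [1] −1/6 = -1/6
S = -7/48
C² = P²·S² = 49/120 ; C = -0.639010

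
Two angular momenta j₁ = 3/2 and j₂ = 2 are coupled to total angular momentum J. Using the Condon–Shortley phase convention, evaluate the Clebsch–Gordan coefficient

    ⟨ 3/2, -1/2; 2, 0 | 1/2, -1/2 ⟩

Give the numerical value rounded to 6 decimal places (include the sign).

√[2·3!0!1!/5! · 1!2!2!2!0!1!] = √(4/5)
  +(−1)^2/∏(2,1,0,0,0,1)! = 1/2  (running 1/2)
⟨..|..⟩ = √(4/5)·(1/2) = +0.447214

+0.447214  (= +√(1/5))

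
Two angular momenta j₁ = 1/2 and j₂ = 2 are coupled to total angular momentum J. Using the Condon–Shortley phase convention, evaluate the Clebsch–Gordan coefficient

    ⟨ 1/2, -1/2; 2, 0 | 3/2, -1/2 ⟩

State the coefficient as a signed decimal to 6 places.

-0.632456  (= −√(2/5))

j₁+j₂−J=1  J+j₁−j₂=0  J−j₁+j₂=3  j₁+j₂+J+1=5
(j₁±m₁, j₂±m₂, J±M) = (0,1,2,2,1,2)
P² = 8/5
sum k=1..1:
  [1] −1/2 = -1/2
S = -1/2
C² = P²·S² = 2/5 ; C = -0.632456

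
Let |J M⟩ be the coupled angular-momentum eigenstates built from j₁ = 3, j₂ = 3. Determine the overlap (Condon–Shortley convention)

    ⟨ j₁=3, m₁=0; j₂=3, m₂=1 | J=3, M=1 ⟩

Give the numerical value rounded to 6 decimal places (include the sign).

j₁+j₂−J=3  J+j₁−j₂=3  J−j₁+j₂=3  j₁+j₂+J+1=10
(j₁±m₁, j₂±m₂, J±M) = (3,3,4,2,4,2)
P² = 864/25
sum k=1..3:
  [1] −1/24 = -1/24
  [2] +1/8 = 1/8
  [3] −1/72 = -1/72
S = 5/72
C² = P²·S² = 1/6 ; C = +0.408248

+√(1/6) = +0.408248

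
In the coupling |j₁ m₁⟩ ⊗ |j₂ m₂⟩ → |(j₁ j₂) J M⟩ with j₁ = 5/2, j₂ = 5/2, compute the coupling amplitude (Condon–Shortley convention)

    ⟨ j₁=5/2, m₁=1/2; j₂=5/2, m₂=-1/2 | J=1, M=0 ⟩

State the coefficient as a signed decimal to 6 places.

√[3·4!1!1!/7! · 3!2!2!3!1!1!] = √(72/35)
  +(−1)^1/∏(1,3,1,1,0,0)! = -1/6  (running -1/6)
  +(−1)^2/∏(2,2,0,0,1,1)! = 1/4  (running 1/12)
⟨..|..⟩ = √(72/35)·(1/12) = +0.119523

+√(1/70) = +0.119523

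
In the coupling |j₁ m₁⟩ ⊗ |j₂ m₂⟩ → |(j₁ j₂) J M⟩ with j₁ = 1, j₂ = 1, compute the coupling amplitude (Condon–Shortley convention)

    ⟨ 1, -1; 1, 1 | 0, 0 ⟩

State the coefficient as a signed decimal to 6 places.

j₁+j₂−J=2  J+j₁−j₂=0  J−j₁+j₂=0  j₁+j₂+J+1=3
(j₁±m₁, j₂±m₂, J±M) = (0,2,2,0,0,0)
P² = 4/3
sum k=2..2:
  [2] +1/2 = 1/2
S = 1/2
C² = P²·S² = 1/3 ; C = +0.577350

+0.577350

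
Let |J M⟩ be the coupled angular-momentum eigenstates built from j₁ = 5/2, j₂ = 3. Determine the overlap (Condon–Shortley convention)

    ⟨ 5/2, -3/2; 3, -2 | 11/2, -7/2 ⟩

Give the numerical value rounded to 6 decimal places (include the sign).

triangle: 0!*5!*6!/12! = 86400/479001600
(j±m)!: 1!*4!*1!*5!*2!*9! = 2090188800
prefactor² = (2J+1)*Δ*N² = 49766400/11
  k=0: +1/(0!*0!*4!*1!*1!*5!) = 1/2880
Σ = 1/2880  ⇒  CG² = 49766400/11*1/2880² = 6/11
CG = +√(6/11) = +0.738549

+0.738549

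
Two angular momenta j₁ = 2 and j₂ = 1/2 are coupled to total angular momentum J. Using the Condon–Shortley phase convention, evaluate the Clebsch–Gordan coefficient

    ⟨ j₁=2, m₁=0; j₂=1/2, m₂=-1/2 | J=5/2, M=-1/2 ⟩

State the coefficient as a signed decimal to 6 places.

+0.774597

j₁+j₂−J=0  J+j₁−j₂=4  J−j₁+j₂=1  j₁+j₂+J+1=6
(j₁±m₁, j₂±m₂, J±M) = (2,2,0,1,2,3)
P² = 48/5
sum k=0..0:
  [0] +1/4 = 1/4
S = 1/4
C² = P²·S² = 3/5 ; C = +0.774597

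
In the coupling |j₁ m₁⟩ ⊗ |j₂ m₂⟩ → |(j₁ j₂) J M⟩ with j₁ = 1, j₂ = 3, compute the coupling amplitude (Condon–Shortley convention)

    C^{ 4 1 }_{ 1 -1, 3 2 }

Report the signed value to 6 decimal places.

+√(3/28) ≈ +0.327327

j₁+j₂−J=0  J+j₁−j₂=2  J−j₁+j₂=6  j₁+j₂+J+1=9
(j₁±m₁, j₂±m₂, J±M) = (0,2,5,1,5,3)
P² = 43200/7
sum k=0..0:
  [0] +1/240 = 1/240
S = 1/240
C² = P²·S² = 3/28 ; C = +0.327327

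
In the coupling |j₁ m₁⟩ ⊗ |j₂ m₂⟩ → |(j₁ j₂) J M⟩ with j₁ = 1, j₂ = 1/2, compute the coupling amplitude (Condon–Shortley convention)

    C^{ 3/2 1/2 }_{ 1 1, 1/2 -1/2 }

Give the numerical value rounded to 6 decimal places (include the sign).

j₁+j₂−J=0  J+j₁−j₂=2  J−j₁+j₂=1  j₁+j₂+J+1=4
(j₁±m₁, j₂±m₂, J±M) = (2,0,0,1,2,1)
P² = 4/3
sum k=0..0:
  [0] +1/2 = 1/2
S = 1/2
C² = P²·S² = 1/3 ; C = +0.577350

+√(1/3) ≈ +0.577350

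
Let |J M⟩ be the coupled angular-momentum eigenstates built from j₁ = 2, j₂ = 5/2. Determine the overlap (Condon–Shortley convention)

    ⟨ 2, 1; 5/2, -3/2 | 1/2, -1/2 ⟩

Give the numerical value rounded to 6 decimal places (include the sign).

√[2·4!0!1!/6! · 3!1!1!4!0!1!] = √(48/5)
  +(−1)^1/∏(1,3,0,0,0,1)! = -1/6  (running -1/6)
⟨..|..⟩ = √(48/5)·(-1/6) = -0.516398

−√(4/15) = -0.516398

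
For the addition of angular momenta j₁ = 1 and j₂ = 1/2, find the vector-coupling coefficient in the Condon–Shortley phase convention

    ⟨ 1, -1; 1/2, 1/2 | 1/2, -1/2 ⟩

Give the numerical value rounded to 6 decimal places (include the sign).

−√(2/3) ≈ -0.816497

triangle: 1!*1!*0!/3! = 1/6
(j±m)!: 0!*2!*1!*0!*0!*1! = 2
prefactor² = (2J+1)*Δ*N² = 2/3
  k=1: −1/(1!*0!*1!*0!*0!*0!) = -1
Σ = -1  ⇒  CG² = 2/3*(-1)² = 2/3
CG = −√(2/3) = -0.816497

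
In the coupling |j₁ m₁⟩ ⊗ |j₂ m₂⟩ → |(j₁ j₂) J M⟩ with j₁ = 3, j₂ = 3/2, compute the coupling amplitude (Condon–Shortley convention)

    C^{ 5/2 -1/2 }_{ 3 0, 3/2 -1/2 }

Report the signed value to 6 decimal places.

−√(6/35) = -0.414039

triangle: 2!·4!·1!/8! = 48/40320
(j±m)!: 3!·3!·1!·2!·2!·3! = 864
prefactor² = (2J+1)·Δ·N² = 216/35
  k=0: +1/(0!·2!·3!·1!·1!·0!) = 1/12
  k=1: −1/(1!·1!·2!·0!·2!·1!) = -1/4
Σ = -1/6  ⇒  CG² = 216/35·(-1/6)² = 6/35
CG = −√(6/35) = -0.414039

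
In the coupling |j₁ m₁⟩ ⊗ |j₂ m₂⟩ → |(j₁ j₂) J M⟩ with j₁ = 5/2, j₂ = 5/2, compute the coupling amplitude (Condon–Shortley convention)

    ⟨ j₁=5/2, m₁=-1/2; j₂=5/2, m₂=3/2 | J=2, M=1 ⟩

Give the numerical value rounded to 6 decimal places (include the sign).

+√(1/7) ≈ +0.377964

√[5·3!2!2!/8! · 2!3!4!1!3!1!] = √(36/7)
  +(−1)^2/∏(2,1,1,2,1,0)! = 1/4  (running 1/4)
  +(−1)^3/∏(3,0,0,1,2,1)! = -1/12  (running 1/6)
⟨..|..⟩ = √(36/7)·(1/6) = +0.377964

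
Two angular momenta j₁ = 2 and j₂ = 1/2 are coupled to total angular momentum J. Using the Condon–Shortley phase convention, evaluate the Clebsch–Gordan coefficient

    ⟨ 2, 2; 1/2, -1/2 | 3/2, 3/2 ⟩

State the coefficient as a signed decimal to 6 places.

triangle: 1!*3!*0!/5! = 6/120
(j±m)!: 4!*0!*0!*1!*3!*0! = 144
prefactor² = (2J+1)*Δ*N² = 144/5
  k=0: +1/(0!*1!*0!*0!*3!*0!) = 1/6
Σ = 1/6  ⇒  CG² = 144/5*1/6² = 4/5
CG = +√(4/5) = +0.894427

+0.894427  (= +√(4/5))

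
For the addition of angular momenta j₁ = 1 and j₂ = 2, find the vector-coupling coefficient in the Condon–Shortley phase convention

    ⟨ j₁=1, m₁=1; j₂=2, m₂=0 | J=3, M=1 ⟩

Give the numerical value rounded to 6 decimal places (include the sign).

√[7·0!2!4!/7! · 2!0!2!2!4!2!] = √(128/5)
  +(−1)^0/∏(0,0,0,2,2,2)! = 1/8  (running 1/8)
⟨..|..⟩ = √(128/5)·(1/8) = +0.632456

+0.632456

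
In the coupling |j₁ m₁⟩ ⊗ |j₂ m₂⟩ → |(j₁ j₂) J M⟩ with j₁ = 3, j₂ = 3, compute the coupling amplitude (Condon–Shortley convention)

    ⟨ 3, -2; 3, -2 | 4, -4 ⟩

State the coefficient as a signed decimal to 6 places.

−√(5/11) = -0.674200

√[9·2!4!4!/11! · 1!5!1!5!0!8!] = √(1658880/11)
  +(−1)^1/∏(1,1,4,0,0,4)! = -1/576  (running -1/576)
⟨..|..⟩ = √(1658880/11)·(-1/576) = -0.674200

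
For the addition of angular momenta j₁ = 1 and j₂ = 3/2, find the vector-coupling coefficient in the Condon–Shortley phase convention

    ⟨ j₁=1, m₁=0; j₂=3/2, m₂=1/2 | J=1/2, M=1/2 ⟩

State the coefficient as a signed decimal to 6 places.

-0.577350  (= −√(1/3))

triangle: 2!×0!×1!/4! = 2/24
(j±m)!: 1!×1!×2!×1!×1!×0! = 2
prefactor² = (2J+1)×Δ×N² = 1/3
  k=1: −1/(1!×1!×0!×1!×0!×0!) = -1
Σ = -1  ⇒  CG² = 1/3×(-1)² = 1/3
CG = −√(1/3) = -0.577350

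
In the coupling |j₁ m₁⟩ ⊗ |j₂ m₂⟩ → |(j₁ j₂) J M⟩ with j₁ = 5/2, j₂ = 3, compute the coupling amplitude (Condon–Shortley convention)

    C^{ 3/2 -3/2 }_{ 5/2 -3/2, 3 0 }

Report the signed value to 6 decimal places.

-0.414039

j₁+j₂−J=4  J+j₁−j₂=1  J−j₁+j₂=2  j₁+j₂+J+1=8
(j₁±m₁, j₂±m₂, J±M) = (1,4,3,3,0,3)
P² = 864/35
sum k=3..3:
  [3] −1/12 = -1/12
S = -1/12
C² = P²·S² = 6/35 ; C = -0.414039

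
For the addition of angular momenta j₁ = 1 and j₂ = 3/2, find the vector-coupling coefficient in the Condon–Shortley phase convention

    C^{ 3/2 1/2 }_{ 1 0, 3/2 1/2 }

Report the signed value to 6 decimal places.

triangle: 1!·1!·2!/5! = 2/120
(j±m)!: 1!·1!·2!·1!·2!·1! = 4
prefactor² = (2J+1)·Δ·N² = 4/15
  k=0: +1/(0!·1!·1!·2!·0!·0!) = 1/2
  k=1: −1/(1!·0!·0!·1!·1!·1!) = -1
Σ = -1/2  ⇒  CG² = 4/15·(-1/2)² = 1/15
CG = −√(1/15) = -0.258199

−√(1/15) = -0.258199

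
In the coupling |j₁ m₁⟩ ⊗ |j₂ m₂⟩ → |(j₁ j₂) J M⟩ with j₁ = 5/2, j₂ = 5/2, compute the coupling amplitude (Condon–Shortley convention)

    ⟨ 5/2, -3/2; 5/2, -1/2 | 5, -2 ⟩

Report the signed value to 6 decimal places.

triangle: 0!·5!·5!/11! = 14400/39916800
(j±m)!: 1!·4!·2!·3!·3!·7! = 8709120
prefactor² = (2J+1)·Δ·N² = 34560
  k=0: +1/(0!·0!·4!·2!·1!·3!) = 1/288
Σ = 1/288  ⇒  CG² = 34560·1/288² = 5/12
CG = +√(5/12) = +0.645497

+√(5/12) ≈ +0.645497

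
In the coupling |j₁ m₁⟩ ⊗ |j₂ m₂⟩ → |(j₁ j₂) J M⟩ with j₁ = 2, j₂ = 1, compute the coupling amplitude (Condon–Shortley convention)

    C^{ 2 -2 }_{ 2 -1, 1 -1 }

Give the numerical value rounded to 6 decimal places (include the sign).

triangle: 1!*3!*1!/6! = 6/720
(j±m)!: 1!*3!*0!*2!*0!*4! = 288
prefactor² = (2J+1)*Δ*N² = 12
  k=0: +1/(0!*1!*3!*0!*0!*1!) = 1/6
Σ = 1/6  ⇒  CG² = 12*1/6² = 1/3
CG = +√(1/3) = +0.577350

+0.577350  (= +√(1/3))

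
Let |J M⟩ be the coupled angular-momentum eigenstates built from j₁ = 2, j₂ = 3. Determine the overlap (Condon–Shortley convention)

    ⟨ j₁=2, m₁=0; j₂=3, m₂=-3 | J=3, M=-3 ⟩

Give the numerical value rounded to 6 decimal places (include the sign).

triangle: 2!*2!*4!/9! = 96/362880
(j±m)!: 2!*2!*0!*6!*0!*6! = 2073600
prefactor² = (2J+1)*Δ*N² = 3840
  k=0: +1/(0!*2!*2!*0!*0!*4!) = 1/96
Σ = 1/96  ⇒  CG² = 3840*1/96² = 5/12
CG = +√(5/12) = +0.645497

+0.645497  (= +√(5/12))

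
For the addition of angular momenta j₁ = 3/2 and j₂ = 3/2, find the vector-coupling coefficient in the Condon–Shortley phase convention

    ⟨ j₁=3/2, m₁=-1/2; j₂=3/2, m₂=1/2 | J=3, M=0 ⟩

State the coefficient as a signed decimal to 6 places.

+0.670820  (= +√(9/20))

j₁+j₂−J=0  J+j₁−j₂=3  J−j₁+j₂=3  j₁+j₂+J+1=7
(j₁±m₁, j₂±m₂, J±M) = (1,2,2,1,3,3)
P² = 36/5
sum k=0..0:
  [0] +1/4 = 1/4
S = 1/4
C² = P²·S² = 9/20 ; C = +0.670820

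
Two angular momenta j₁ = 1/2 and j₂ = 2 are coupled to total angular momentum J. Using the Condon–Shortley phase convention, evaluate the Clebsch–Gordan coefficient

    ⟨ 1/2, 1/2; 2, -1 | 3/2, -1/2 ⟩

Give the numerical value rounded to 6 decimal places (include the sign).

+0.774597

triangle: 1!·0!·3!/5! = 6/120
(j±m)!: 1!·0!·1!·3!·1!·2! = 12
prefactor² = (2J+1)·Δ·N² = 12/5
  k=0: +1/(0!·1!·0!·1!·0!·2!) = 1/2
Σ = 1/2  ⇒  CG² = 12/5·1/2² = 3/5
CG = +√(3/5) = +0.774597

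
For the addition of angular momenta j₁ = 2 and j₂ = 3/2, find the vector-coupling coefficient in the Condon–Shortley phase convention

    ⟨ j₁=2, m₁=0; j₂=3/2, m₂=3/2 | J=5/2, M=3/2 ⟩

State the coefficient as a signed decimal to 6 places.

−√(18/35) = -0.717137

triangle: 1!*3!*2!/7! = 12/5040
(j±m)!: 2!*2!*3!*0!*4!*1! = 576
prefactor² = (2J+1)*Δ*N² = 288/35
  k=1: −1/(1!*0!*1!*2!*2!*0!) = -1/4
Σ = -1/4  ⇒  CG² = 288/35*(-1/4)² = 18/35
CG = −√(18/35) = -0.717137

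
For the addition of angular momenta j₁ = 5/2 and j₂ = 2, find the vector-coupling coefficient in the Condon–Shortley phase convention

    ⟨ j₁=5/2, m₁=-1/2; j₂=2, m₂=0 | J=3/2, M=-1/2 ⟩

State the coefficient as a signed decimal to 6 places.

triangle: 3!*2!*1!/7! = 12/5040
(j±m)!: 2!*3!*2!*2!*1!*2! = 96
prefactor² = (2J+1)*Δ*N² = 32/35
  k=1: −1/(1!*2!*2!*1!*0!*0!) = -1/4
  k=2: +1/(2!*1!*1!*0!*1!*1!) = 1/2
Σ = 1/4  ⇒  CG² = 32/35*1/4² = 2/35
CG = +√(2/35) = +0.239046

+√(2/35) ≈ +0.239046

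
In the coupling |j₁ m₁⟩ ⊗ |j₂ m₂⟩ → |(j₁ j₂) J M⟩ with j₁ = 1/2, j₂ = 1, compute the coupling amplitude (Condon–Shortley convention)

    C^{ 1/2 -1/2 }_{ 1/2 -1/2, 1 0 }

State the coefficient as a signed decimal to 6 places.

−√(1/3) ≈ -0.577350

j₁+j₂−J=1  J+j₁−j₂=0  J−j₁+j₂=1  j₁+j₂+J+1=3
(j₁±m₁, j₂±m₂, J±M) = (0,1,1,1,0,1)
P² = 1/3
sum k=1..1:
  [1] −1/1 = -1
S = -1
C² = P²·S² = 1/3 ; C = -0.577350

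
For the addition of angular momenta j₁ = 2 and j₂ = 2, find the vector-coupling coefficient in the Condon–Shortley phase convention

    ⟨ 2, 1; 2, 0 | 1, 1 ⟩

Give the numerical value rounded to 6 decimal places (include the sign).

triangle: 3!·1!·1!/6! = 6/720
(j±m)!: 3!·1!·2!·2!·2!·0! = 48
prefactor² = (2J+1)·Δ·N² = 6/5
  k=1: −1/(1!·2!·0!·1!·1!·0!) = -1/2
Σ = -1/2  ⇒  CG² = 6/5·(-1/2)² = 3/10
CG = −√(3/10) = -0.547723

−√(3/10) ≈ -0.547723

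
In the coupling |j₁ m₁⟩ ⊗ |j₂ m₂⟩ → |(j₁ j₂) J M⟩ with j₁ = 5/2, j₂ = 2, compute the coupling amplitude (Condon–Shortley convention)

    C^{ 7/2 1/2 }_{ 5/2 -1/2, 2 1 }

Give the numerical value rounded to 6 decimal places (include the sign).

j₁+j₂−J=1  J+j₁−j₂=4  J−j₁+j₂=3  j₁+j₂+J+1=9
(j₁±m₁, j₂±m₂, J±M) = (2,3,3,1,4,3)
P² = 1152/35
sum k=0..1:
  [0] +1/36 = 1/36
  [1] −1/8 = -1/8
S = -7/72
C² = P²·S² = 14/45 ; C = -0.557773

-0.557773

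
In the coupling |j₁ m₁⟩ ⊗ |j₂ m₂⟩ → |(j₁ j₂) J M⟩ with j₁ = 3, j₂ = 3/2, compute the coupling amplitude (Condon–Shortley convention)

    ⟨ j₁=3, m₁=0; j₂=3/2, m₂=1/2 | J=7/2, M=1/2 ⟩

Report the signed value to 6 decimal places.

j₁+j₂−J=1  J+j₁−j₂=5  J−j₁+j₂=2  j₁+j₂+J+1=9
(j₁±m₁, j₂±m₂, J±M) = (3,3,2,1,4,3)
P² = 384/7
sum k=0..1:
  [0] +1/24 = 1/24
  [1] −1/12 = -1/12
S = -1/24
C² = P²·S² = 2/21 ; C = -0.308607

-0.308607  (= −√(2/21))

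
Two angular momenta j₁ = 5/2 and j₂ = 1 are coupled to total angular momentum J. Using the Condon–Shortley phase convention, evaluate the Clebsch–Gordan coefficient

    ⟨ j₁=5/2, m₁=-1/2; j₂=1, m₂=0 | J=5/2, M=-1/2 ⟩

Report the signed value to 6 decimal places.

j₁+j₂−J=1  J+j₁−j₂=4  J−j₁+j₂=1  j₁+j₂+J+1=7
(j₁±m₁, j₂±m₂, J±M) = (2,3,1,1,2,3)
P² = 144/35
sum k=0..1:
  [0] +1/6 = 1/6
  [1] −1/4 = -1/4
S = -1/12
C² = P²·S² = 1/35 ; C = -0.169031

-0.169031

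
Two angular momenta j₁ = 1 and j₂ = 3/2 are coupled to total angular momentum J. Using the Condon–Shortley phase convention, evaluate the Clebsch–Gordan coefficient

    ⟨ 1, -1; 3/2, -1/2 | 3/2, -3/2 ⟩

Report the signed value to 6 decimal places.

√[4·1!1!2!/5! · 0!2!1!2!0!3!] = √(8/5)
  +(−1)^1/∏(1,0,1,0,0,2)! = -1/2  (running -1/2)
⟨..|..⟩ = √(8/5)·(-1/2) = -0.632456

−√(2/5) ≈ -0.632456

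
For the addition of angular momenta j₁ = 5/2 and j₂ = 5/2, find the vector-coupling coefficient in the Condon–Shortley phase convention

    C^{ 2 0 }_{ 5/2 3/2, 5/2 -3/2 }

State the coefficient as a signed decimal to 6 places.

+0.109109

triangle: 3!×2!×2!/8! = 24/40320
(j±m)!: 4!×1!×1!×4!×2!×2! = 2304
prefactor² = (2J+1)×Δ×N² = 48/7
  k=0: +1/(0!×3!×1!×1!×1!×1!) = 1/6
  k=1: −1/(1!×2!×0!×0!×2!×2!) = -1/8
Σ = 1/24  ⇒  CG² = 48/7×1/24² = 1/84
CG = +√(1/84) = +0.109109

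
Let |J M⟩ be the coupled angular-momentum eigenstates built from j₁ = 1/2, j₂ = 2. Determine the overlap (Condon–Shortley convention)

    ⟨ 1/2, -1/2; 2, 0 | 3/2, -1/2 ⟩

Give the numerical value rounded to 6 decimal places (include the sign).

√[4·1!0!3!/5! · 0!1!2!2!1!2!] = √(8/5)
  +(−1)^1/∏(1,0,0,1,0,2)! = -1/2  (running -1/2)
⟨..|..⟩ = √(8/5)·(-1/2) = -0.632456

−√(2/5) = -0.632456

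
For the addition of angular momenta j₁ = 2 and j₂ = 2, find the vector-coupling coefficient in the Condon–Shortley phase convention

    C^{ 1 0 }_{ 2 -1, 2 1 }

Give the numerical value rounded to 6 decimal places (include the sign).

triangle: 3!*1!*1!/6! = 6/720
(j±m)!: 1!*3!*3!*1!*1!*1! = 36
prefactor² = (2J+1)*Δ*N² = 9/10
  k=2: +1/(2!*1!*1!*1!*0!*0!) = 1/2
  k=3: −1/(3!*0!*0!*0!*1!*1!) = -1/6
Σ = 1/3  ⇒  CG² = 9/10*1/3² = 1/10
CG = +√(1/10) = +0.316228

+0.316228  (= +√(1/10))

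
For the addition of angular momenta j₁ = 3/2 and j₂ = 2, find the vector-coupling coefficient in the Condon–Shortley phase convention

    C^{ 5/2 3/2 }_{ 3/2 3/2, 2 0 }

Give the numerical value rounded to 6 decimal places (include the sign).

j₁+j₂−J=1  J+j₁−j₂=2  J−j₁+j₂=3  j₁+j₂+J+1=7
(j₁±m₁, j₂±m₂, J±M) = (3,0,2,2,4,1)
P² = 288/35
sum k=0..0:
  [0] +1/4 = 1/4
S = 1/4
C² = P²·S² = 18/35 ; C = +0.717137

+√(18/35) = +0.717137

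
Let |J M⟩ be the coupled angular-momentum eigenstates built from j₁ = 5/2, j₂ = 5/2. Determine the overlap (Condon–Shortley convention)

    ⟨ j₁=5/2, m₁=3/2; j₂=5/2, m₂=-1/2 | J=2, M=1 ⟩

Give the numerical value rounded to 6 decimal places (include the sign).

−√(1/7) = -0.377964

j₁+j₂−J=3  J+j₁−j₂=2  J−j₁+j₂=2  j₁+j₂+J+1=8
(j₁±m₁, j₂±m₂, J±M) = (4,1,2,3,3,1)
P² = 36/7
sum k=0..1:
  [0] +1/12 = 1/12
  [1] −1/4 = -1/4
S = -1/6
C² = P²·S² = 1/7 ; C = -0.377964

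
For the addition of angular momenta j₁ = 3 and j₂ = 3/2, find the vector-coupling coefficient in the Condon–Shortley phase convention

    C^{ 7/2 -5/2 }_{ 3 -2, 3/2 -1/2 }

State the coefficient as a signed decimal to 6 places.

triangle: 1!×5!×2!/9! = 240/362880
(j±m)!: 1!×5!×1!×2!×1!×6! = 172800
prefactor² = (2J+1)×Δ×N² = 6400/7
  k=0: +1/(0!×1!×5!×1!×0!×1!) = 1/120
  k=1: −1/(1!×0!×4!×0!×1!×2!) = -1/48
Σ = -1/80  ⇒  CG² = 6400/7×(-1/80)² = 1/7
CG = −√(1/7) = -0.377964

-0.377964  (= −√(1/7))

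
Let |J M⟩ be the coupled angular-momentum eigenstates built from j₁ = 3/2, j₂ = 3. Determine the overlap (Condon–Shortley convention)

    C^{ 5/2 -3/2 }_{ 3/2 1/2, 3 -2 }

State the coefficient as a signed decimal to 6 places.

+0.267261

√[6·2!1!4!/8! · 2!1!1!5!1!4!] = √(288/7)
  +(−1)^0/∏(0,2,1,1,0,3)! = 1/12  (running 1/12)
  +(−1)^1/∏(1,1,0,0,1,4)! = -1/24  (running 1/24)
⟨..|..⟩ = √(288/7)·(1/24) = +0.267261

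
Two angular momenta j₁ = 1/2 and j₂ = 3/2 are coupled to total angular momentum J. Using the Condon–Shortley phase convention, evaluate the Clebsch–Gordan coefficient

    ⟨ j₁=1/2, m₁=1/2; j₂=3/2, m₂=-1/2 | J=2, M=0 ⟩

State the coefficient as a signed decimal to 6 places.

+0.707107

j₁+j₂−J=0  J+j₁−j₂=1  J−j₁+j₂=3  j₁+j₂+J+1=5
(j₁±m₁, j₂±m₂, J±M) = (1,0,1,2,2,2)
P² = 2
sum k=0..0:
  [0] +1/2 = 1/2
S = 1/2
C² = P²·S² = 1/2 ; C = +0.707107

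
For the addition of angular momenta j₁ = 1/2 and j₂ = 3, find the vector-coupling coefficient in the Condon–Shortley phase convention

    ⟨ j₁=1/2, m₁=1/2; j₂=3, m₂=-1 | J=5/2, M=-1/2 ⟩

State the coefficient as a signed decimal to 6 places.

+√(4/7) = +0.755929

√[6·1!0!5!/7! · 1!0!2!4!2!3!] = √(576/7)
  +(−1)^0/∏(0,1,0,2,0,3)! = 1/12  (running 1/12)
⟨..|..⟩ = √(576/7)·(1/12) = +0.755929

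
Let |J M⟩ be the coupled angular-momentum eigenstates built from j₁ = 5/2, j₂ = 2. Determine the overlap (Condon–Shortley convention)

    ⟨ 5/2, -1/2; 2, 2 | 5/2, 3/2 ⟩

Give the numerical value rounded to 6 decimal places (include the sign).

+0.621059

triangle: 2!·3!·2!/8! = 24/40320
(j±m)!: 2!·3!·4!·0!·4!·1! = 6912
prefactor² = (2J+1)·Δ·N² = 864/35
  k=2: +1/(2!·0!·1!·2!·2!·0!) = 1/8
Σ = 1/8  ⇒  CG² = 864/35·1/8² = 27/70
CG = +√(27/70) = +0.621059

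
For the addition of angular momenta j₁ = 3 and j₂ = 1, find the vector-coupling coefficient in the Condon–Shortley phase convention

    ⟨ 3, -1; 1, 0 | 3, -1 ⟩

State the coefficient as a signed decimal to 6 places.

−√(1/12) = -0.288675

triangle: 1!*5!*1!/8! = 120/40320
(j±m)!: 2!*4!*1!*1!*2!*4! = 2304
prefactor² = (2J+1)*Δ*N² = 48
  k=0: +1/(0!*1!*4!*1!*1!*0!) = 1/24
  k=1: −1/(1!*0!*3!*0!*2!*1!) = -1/12
Σ = -1/24  ⇒  CG² = 48*(-1/24)² = 1/12
CG = −√(1/12) = -0.288675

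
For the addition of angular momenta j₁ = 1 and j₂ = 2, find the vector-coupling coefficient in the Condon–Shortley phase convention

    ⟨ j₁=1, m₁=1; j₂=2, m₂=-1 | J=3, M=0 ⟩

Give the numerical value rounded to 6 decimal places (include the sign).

triangle: 0!·2!·4!/7! = 48/5040
(j±m)!: 2!·0!·1!·3!·3!·3! = 432
prefactor² = (2J+1)·Δ·N² = 144/5
  k=0: +1/(0!·0!·0!·1!·2!·3!) = 1/12
Σ = 1/12  ⇒  CG² = 144/5·1/12² = 1/5
CG = +√(1/5) = +0.447214

+√(1/5) ≈ +0.447214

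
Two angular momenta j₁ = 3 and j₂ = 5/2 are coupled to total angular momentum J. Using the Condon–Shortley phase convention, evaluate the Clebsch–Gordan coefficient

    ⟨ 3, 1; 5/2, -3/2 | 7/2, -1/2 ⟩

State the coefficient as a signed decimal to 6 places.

j₁+j₂−J=2  J+j₁−j₂=4  J−j₁+j₂=3  j₁+j₂+J+1=10
(j₁±m₁, j₂±m₂, J±M) = (4,2,1,4,3,4)
P² = 18432/175
sum k=0..1:
  [0] +1/16 = 1/16
  [1] −1/36 = -1/36
S = 5/144
C² = P²·S² = 8/63 ; C = +0.356348

+0.356348  (= +√(8/63))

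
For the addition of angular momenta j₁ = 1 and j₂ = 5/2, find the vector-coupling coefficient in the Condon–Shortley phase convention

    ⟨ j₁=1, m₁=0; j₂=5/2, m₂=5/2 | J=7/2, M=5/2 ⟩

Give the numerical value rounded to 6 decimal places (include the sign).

+√(2/7) = +0.534522

triangle: 0!*2!*5!/8! = 240/40320
(j±m)!: 1!*1!*5!*0!*6!*1! = 86400
prefactor² = (2J+1)*Δ*N² = 28800/7
  k=0: +1/(0!*0!*1!*5!*1!*0!) = 1/120
Σ = 1/120  ⇒  CG² = 28800/7*1/120² = 2/7
CG = +√(2/7) = +0.534522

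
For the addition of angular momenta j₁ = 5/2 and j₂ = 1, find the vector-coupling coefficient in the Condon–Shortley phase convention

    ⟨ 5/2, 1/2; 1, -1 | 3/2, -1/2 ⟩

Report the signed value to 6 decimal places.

+√(1/5) = +0.447214

triangle: 2!·3!·0!/6! = 12/720
(j±m)!: 3!·2!·0!·2!·1!·2! = 48
prefactor² = (2J+1)·Δ·N² = 16/5
  k=0: +1/(0!·2!·2!·0!·1!·0!) = 1/4
Σ = 1/4  ⇒  CG² = 16/5·1/4² = 1/5
CG = +√(1/5) = +0.447214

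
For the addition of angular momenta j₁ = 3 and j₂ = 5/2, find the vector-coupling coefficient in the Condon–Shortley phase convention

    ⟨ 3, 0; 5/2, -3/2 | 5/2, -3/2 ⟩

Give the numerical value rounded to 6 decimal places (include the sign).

-0.483046  (= −√(7/30))

triangle: 3!·3!·2!/9! = 72/362880
(j±m)!: 3!·3!·1!·4!·1!·4! = 20736
prefactor² = (2J+1)·Δ·N² = 864/35
  k=0: +1/(0!·3!·3!·1!·0!·1!) = 1/36
  k=1: −1/(1!·2!·2!·0!·1!·2!) = -1/8
Σ = -7/72  ⇒  CG² = 864/35·(-7/72)² = 7/30
CG = −√(7/30) = -0.483046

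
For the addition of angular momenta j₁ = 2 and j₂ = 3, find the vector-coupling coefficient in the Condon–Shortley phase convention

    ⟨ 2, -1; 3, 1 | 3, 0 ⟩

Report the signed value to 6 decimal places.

+0.182574  (= +√(1/30))

triangle: 2!*2!*4!/9! = 96/362880
(j±m)!: 1!*3!*4!*2!*3!*3! = 10368
prefactor² = (2J+1)*Δ*N² = 96/5
  k=1: −1/(1!*1!*2!*3!*0!*1!) = -1/12
  k=2: +1/(2!*0!*1!*2!*1!*2!) = 1/8
Σ = 1/24  ⇒  CG² = 96/5*1/24² = 1/30
CG = +√(1/30) = +0.182574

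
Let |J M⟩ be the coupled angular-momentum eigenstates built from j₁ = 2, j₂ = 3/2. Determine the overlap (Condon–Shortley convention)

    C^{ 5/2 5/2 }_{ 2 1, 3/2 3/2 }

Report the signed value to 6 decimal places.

triangle: 1!·3!·2!/7! = 12/5040
(j±m)!: 3!·1!·3!·0!·5!·0! = 4320
prefactor² = (2J+1)·Δ·N² = 432/7
  k=1: −1/(1!·0!·0!·2!·3!·0!) = -1/12
Σ = -1/12  ⇒  CG² = 432/7·(-1/12)² = 3/7
CG = −√(3/7) = -0.654654

-0.654654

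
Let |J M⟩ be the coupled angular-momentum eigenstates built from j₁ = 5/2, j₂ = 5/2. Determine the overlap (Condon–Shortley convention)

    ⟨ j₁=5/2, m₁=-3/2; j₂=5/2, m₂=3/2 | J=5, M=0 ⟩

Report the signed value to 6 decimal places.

triangle: 0!×5!×5!/11! = 14400/39916800
(j±m)!: 1!×4!×4!×1!×5!×5! = 8294400
prefactor² = (2J+1)×Δ×N² = 230400/7
  k=0: +1/(0!×0!×4!×4!×1!×1!) = 1/576
Σ = 1/576  ⇒  CG² = 230400/7×1/576² = 25/252
CG = +√(25/252) = +0.314970

+√(25/252) ≈ +0.314970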